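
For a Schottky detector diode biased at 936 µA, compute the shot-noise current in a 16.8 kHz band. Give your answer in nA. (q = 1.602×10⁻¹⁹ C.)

2.24 nA

I_n = √(2qI·B)
2qI·B = 2 × 1.602×10⁻¹⁹ × 9.36×10⁻⁴ × 1.68×10⁴ = 5.04×10⁻¹⁸ A²
I_n = √(5.04×10⁻¹⁸) = 2.24×10⁻⁹ A = 2.24 nA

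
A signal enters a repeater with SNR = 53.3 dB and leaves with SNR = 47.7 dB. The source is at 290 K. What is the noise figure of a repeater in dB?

5.6 dB

NF (dB) = SNR_in(dB) − SNR_out(dB) when the source is at T₀
NF = 53.3 − 47.7 = 5.6 dB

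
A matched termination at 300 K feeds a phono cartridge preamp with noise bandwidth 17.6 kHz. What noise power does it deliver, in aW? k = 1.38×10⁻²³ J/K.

72.9 aW

P_n = kTB = 1.38×10⁻²³ × 300 × 1.76×10⁴ = 7.29×10⁻¹⁷ W = 72.9 aW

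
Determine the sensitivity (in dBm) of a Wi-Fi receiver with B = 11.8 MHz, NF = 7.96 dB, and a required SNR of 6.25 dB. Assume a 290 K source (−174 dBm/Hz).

−89.1 dBm

Sensitivity = −174 + 10 log₁₀(B) + NF + SNR_min
= −174 + 70.72 + 7.96 + 6.25
= −89.07 dBm → −89.1 dBm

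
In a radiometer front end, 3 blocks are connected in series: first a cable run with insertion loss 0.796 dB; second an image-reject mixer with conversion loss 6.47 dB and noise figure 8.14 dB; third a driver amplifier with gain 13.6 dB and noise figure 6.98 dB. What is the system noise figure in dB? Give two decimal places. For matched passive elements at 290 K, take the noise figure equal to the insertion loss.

Convert to linear (a loss of L dB is a gain of −L dB): F_i = 10^(NF_i/10), G_i = 10^(G_i,dB/10)
  Stage 1: F_1 = 10^(0.796/10) = 1.201, G_1 = 10^(−0.796/10) = 0.8325
  Stage 2: F_2 = 10^(8.14/10) = 6.516, G_2 = 10^(−6.47/10) = 0.2254
  Stage 3: F_3 = 10^(6.98/10) = 4.989, G_3 = 10^(13.6/10) = 22.91
Friis cascade:
  F = 1.201 + (6.516 − 1)/0.8325 + (4.989 − 1)/0.1877 = 29.08
NF = 10 log₁₀(29.08) = 14.64 dB

14.64 dB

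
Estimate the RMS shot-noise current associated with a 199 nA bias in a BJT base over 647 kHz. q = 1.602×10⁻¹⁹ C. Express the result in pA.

I_n = √(2qI·B)
2qI·B = 2 × 1.602×10⁻¹⁹ × 1.99×10⁻⁷ × 6.47×10⁵ = 4.13×10⁻²⁰ A²
I_n = √(4.13×10⁻²⁰) = 2.03×10⁻¹⁰ A = 203 pA

203 pA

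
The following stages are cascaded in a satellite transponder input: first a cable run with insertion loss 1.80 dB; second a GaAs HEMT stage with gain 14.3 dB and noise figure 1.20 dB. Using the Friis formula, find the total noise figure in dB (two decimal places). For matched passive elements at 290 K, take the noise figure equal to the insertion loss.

3.00 dB

Convert to linear (a loss of L dB is a gain of −L dB): F_i = 10^(NF_i/10), G_i = 10^(G_i,dB/10)
  Stage 1: F_1 = 10^(1.80/10) = 1.514, G_1 = 10^(−1.80/10) = 0.6607
  Stage 2: F_2 = 10^(1.20/10) = 1.318, G_2 = 10^(14.3/10) = 26.92
Friis cascade:
  F = 1.514 + (1.318 − 1)/0.6607 = 1.995
NF = 10 log₁₀(1.995) = 3.00 dB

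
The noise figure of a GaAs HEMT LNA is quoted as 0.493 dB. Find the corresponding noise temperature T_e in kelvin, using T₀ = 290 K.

34.9 K

F = 10^(0.493/10) = 1.12021
T_e = (F − 1)·T₀ = (1.12021 − 1) × 290 = 34.9 K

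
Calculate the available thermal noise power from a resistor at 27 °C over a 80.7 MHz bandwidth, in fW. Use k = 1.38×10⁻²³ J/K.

T = 27 °C + 273.15 = 300.15 K
P_n = kTB = 1.38×10⁻²³ × 300.15 × 8.07×10⁷ = 3.34×10⁻¹³ W = 334 fW

334 fW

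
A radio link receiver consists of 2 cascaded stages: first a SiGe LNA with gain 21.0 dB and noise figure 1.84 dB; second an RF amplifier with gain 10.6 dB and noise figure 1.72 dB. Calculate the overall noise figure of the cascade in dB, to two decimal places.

Convert to linear (a loss of L dB is a gain of −L dB): F_i = 10^(NF_i/10), G_i = 10^(G_i,dB/10)
  Stage 1: F_1 = 10^(1.84/10) = 1.528, G_1 = 10^(21.0/10) = 125.9
  Stage 2: F_2 = 10^(1.72/10) = 1.486, G_2 = 10^(10.6/10) = 11.48
Friis cascade:
  F = 1.528 + (1.486 − 1)/125.9 = 1.531
NF = 10 log₁₀(1.531) = 1.85 dB

1.85 dB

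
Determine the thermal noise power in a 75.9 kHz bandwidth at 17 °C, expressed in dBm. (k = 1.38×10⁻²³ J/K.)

T = 17 °C + 273.15 = 290.15 K
P_n = kTB = 1.38×10⁻²³ × 290.15 × 7.59×10⁴ = 3.04×10⁻¹⁶ W
In dBm: 10 log₁₀(3.04×10⁻¹⁶ / 10⁻³) = −125.2 dBm

−125.2 dBm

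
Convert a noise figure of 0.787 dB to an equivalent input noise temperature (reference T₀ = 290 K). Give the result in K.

57.6 K

F = 10^(0.787/10) = 1.19867
T_e = (F − 1)·T₀ = (1.19867 − 1) × 290 = 57.6 K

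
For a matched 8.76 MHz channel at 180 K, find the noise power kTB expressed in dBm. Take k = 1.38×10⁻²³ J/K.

−106.6 dBm

P_n = kTB = 1.38×10⁻²³ × 180 × 8.76×10⁶ = 2.18×10⁻¹⁴ W
In dBm: 10 log₁₀(2.18×10⁻¹⁴ / 10⁻³) = −106.6 dBm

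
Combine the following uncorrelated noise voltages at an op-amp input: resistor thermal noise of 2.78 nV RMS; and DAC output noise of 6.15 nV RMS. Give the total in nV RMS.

Uncorrelated sources add in power (mean-square): V_tot = √(ΣV_i²)
V_tot = √[(2.78×10⁻⁹)² + (6.15×10⁻⁹)²] = 6.75×10⁻⁹ V = 6.75 nV

6.75 nV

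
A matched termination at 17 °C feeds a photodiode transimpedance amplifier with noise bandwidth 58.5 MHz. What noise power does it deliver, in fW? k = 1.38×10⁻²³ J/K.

T = 17 °C + 273.15 = 290.15 K
P_n = kTB = 1.38×10⁻²³ × 290.15 × 5.85×10⁷ = 2.34×10⁻¹³ W = 234 fW

234 fW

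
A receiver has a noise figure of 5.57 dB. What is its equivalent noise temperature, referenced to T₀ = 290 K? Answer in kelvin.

F = 10^(5.57/10) = 3.60579
T_e = (F − 1)·T₀ = (3.60579 − 1) × 290 = 756 K

756 K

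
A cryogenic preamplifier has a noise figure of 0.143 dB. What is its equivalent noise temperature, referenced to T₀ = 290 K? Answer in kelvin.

F = 10^(0.143/10) = 1.03348
T_e = (F − 1)·T₀ = (1.03348 − 1) × 290 = 9.71 K

9.71 K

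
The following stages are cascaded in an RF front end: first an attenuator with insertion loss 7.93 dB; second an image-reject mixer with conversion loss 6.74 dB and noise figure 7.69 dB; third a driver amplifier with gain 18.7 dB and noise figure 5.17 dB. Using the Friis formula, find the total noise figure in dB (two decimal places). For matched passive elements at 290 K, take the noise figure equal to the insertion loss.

Convert to linear (a loss of L dB is a gain of −L dB): F_i = 10^(NF_i/10), G_i = 10^(G_i,dB/10)
  Stage 1: F_1 = 10^(7.93/10) = 6.209, G_1 = 10^(−7.93/10) = 0.1611
  Stage 2: F_2 = 10^(7.69/10) = 5.875, G_2 = 10^(−6.74/10) = 0.2118
  Stage 3: F_3 = 10^(5.17/10) = 3.289, G_3 = 10^(18.7/10) = 74.13
Friis cascade:
  F = 6.209 + (5.875 − 1)/0.1611 + (3.289 − 1)/0.03412 = 103.5
NF = 10 log₁₀(103.5) = 20.15 dB

20.15 dB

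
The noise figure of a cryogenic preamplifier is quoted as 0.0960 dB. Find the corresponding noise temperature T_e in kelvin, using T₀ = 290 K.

6.48 K

F = 10^(0.0960/10) = 1.02235
T_e = (F − 1)·T₀ = (1.02235 − 1) × 290 = 6.48 K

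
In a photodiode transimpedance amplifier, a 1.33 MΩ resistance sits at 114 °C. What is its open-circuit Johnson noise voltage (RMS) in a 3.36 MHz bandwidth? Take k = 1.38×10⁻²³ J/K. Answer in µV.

T = 114 °C + 273.15 = 387.15 K
V_n = √(4kTRB)
4kTRB = 4 × 1.38×10⁻²³ × 387.15 × 1.33×10⁶ × 3.36×10⁶ = 9.55×10⁻⁸ V²
V_n = √(9.55×10⁻⁸) = 3.09×10⁻⁴ V = 309 µV

309 µV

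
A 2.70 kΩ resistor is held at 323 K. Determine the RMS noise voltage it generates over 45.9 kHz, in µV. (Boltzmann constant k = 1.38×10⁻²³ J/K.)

V_n = √(4kTRB)
4kTRB = 4 × 1.38×10⁻²³ × 323 × 2.70×10³ × 4.59×10⁴ = 2.21×10⁻¹² V²
V_n = √(2.21×10⁻¹²) = 1.49×10⁻⁶ V = 1.49 µV

1.49 µV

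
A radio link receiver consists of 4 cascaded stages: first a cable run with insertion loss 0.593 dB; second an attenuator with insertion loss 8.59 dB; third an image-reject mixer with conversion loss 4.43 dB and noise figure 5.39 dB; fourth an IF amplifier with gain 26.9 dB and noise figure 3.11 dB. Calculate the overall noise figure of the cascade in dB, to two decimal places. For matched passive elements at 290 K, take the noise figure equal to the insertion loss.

17.22 dB

Convert to linear (a loss of L dB is a gain of −L dB): F_i = 10^(NF_i/10), G_i = 10^(G_i,dB/10)
  Stage 1: F_1 = 10^(0.593/10) = 1.146, G_1 = 10^(−0.593/10) = 0.8724
  Stage 2: F_2 = 10^(8.59/10) = 7.228, G_2 = 10^(−8.59/10) = 0.1384
  Stage 3: F_3 = 10^(5.39/10) = 3.459, G_3 = 10^(−4.43/10) = 0.3606
  Stage 4: F_4 = 10^(3.11/10) = 2.046, G_4 = 10^(26.9/10) = 489.8
Friis cascade:
  F = 1.146 + (7.228 − 1)/0.8724 + (3.459 − 1)/0.1207 + (2.046 − 1)/0.04352 = 52.71
NF = 10 log₁₀(52.71) = 17.22 dB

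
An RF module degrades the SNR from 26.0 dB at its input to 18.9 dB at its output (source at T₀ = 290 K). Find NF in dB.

7.1 dB

NF (dB) = SNR_in(dB) − SNR_out(dB) when the source is at T₀
NF = 26.0 − 18.9 = 7.1 dB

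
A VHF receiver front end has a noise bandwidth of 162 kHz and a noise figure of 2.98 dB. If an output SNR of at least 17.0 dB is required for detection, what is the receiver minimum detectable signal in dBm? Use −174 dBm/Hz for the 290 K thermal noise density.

Sensitivity = −174 + 10 log₁₀(B) + NF + SNR_min
= −174 + 52.1 + 2.98 + 17.0
= −101.92 dBm → −101.9 dBm

−101.9 dBm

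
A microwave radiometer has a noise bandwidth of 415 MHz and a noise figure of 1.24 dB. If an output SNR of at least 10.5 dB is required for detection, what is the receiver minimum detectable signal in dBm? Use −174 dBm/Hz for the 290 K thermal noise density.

−76.1 dBm

Sensitivity = −174 + 10 log₁₀(B) + NF + SNR_min
= −174 + 86.18 + 1.24 + 10.5
= −76.08 dBm → −76.1 dBm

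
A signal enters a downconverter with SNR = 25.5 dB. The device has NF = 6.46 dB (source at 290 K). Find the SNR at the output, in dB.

19.04 dB

By definition F = SNR_in/SNR_out, so in dB: SNR_out = SNR_in − NF
SNR_out = 25.5 − 6.46 = 19.04 dB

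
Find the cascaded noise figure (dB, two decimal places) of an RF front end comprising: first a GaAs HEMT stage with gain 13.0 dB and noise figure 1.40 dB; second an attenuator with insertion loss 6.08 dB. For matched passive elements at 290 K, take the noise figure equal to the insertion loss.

1.86 dB

Convert to linear (a loss of L dB is a gain of −L dB): F_i = 10^(NF_i/10), G_i = 10^(G_i,dB/10)
  Stage 1: F_1 = 10^(1.40/10) = 1.380, G_1 = 10^(13.0/10) = 19.95
  Stage 2: F_2 = 10^(6.08/10) = 4.055, G_2 = 10^(−6.08/10) = 0.2466
Friis cascade:
  F = 1.380 + (4.055 − 1)/19.95 = 1.534
NF = 10 log₁₀(1.534) = 1.86 dB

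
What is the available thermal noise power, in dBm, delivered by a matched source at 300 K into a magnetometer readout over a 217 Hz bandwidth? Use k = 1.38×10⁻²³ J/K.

−150.5 dBm

P_n = kTB = 1.38×10⁻²³ × 300 × 2.17×10² = 8.98×10⁻¹⁹ W
In dBm: 10 log₁₀(8.98×10⁻¹⁹ / 10⁻³) = −150.5 dBm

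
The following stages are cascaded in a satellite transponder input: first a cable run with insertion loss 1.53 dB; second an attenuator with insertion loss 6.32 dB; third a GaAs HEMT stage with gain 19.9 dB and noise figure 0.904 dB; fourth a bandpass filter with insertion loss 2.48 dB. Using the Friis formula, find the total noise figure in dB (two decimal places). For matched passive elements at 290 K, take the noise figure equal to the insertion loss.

Convert to linear (a loss of L dB is a gain of −L dB): F_i = 10^(NF_i/10), G_i = 10^(G_i,dB/10)
  Stage 1: F_1 = 10^(1.53/10) = 1.422, G_1 = 10^(−1.53/10) = 0.7031
  Stage 2: F_2 = 10^(6.32/10) = 4.285, G_2 = 10^(−6.32/10) = 0.2333
  Stage 3: F_3 = 10^(0.904/10) = 1.231, G_3 = 10^(19.9/10) = 97.72
  Stage 4: F_4 = 10^(2.48/10) = 1.770, G_4 = 10^(−2.48/10) = 0.5649
Friis cascade:
  F = 1.422 + (4.285 − 1)/0.7031 + (1.231 − 1)/0.1641 + (1.770 − 1)/16.03 = 7.554
NF = 10 log₁₀(7.554) = 8.78 dB

8.78 dB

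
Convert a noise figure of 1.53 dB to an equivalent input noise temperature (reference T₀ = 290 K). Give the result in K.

F = 10^(1.53/10) = 1.42233
T_e = (F − 1)·T₀ = (1.42233 − 1) × 290 = 122 K

122 K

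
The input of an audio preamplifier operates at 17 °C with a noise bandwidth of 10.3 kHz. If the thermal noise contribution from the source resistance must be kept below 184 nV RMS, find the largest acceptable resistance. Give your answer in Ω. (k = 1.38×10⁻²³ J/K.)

205 Ω

T = 17 °C + 273.15 = 290.15 K
Johnson–Nyquist: V_n = √(4kTRB) ⇒ R = V_n² / (4kTB)
4kTB = 4 × 1.38×10⁻²³ × 290.15 × 1.03×10⁴ = 1.65×10⁻¹⁶
R = (1.84×10⁻⁷)² / 1.65×10⁻¹⁶ = 2.05×10² Ω = 205 Ω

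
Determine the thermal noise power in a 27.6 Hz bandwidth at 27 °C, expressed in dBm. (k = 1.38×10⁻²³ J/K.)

T = 27 °C + 273.15 = 300.15 K
P_n = kTB = 1.38×10⁻²³ × 300.15 × 2.76×10¹ = 1.14×10⁻¹⁹ W
In dBm: 10 log₁₀(1.14×10⁻¹⁹ / 10⁻³) = −159.4 dBm

−159.4 dBm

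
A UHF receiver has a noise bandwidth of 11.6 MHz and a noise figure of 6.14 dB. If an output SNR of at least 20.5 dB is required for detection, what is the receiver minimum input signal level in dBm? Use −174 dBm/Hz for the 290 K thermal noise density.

−76.7 dBm

Sensitivity = −174 + 10 log₁₀(B) + NF + SNR_min
= −174 + 70.64 + 6.14 + 20.5
= −76.72 dBm → −76.7 dBm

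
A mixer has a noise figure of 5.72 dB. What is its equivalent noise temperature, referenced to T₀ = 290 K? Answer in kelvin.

F = 10^(5.72/10) = 3.7325
T_e = (F − 1)·T₀ = (3.7325 − 1) × 290 = 792 K

792 K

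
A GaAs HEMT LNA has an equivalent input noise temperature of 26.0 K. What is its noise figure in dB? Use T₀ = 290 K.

F = 1 + T_e/T₀ = 1 + 26.0/290 = 1.08966
NF = 10 log₁₀(1.08966) = 0.373 dB

0.373 dB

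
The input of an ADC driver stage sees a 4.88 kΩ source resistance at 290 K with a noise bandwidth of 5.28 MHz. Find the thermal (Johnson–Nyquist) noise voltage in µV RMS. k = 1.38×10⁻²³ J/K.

20.3 µV

V_n = √(4kTRB)
4kTRB = 4 × 1.38×10⁻²³ × 290 × 4.88×10³ × 5.28×10⁶ = 4.12×10⁻¹⁰ V²
V_n = √(4.12×10⁻¹⁰) = 2.03×10⁻⁵ V = 20.3 µV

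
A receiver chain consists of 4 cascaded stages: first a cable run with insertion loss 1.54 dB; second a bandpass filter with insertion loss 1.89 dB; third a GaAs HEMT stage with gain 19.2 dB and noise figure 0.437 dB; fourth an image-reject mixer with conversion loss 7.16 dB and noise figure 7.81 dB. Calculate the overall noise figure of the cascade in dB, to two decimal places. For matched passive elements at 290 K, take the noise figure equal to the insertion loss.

4.10 dB

Convert to linear (a loss of L dB is a gain of −L dB): F_i = 10^(NF_i/10), G_i = 10^(G_i,dB/10)
  Stage 1: F_1 = 10^(1.54/10) = 1.426, G_1 = 10^(−1.54/10) = 0.7015
  Stage 2: F_2 = 10^(1.89/10) = 1.545, G_2 = 10^(−1.89/10) = 0.6471
  Stage 3: F_3 = 10^(0.437/10) = 1.106, G_3 = 10^(19.2/10) = 83.18
  Stage 4: F_4 = 10^(7.81/10) = 6.039, G_4 = 10^(−7.16/10) = 0.1923
Friis cascade:
  F = 1.426 + (1.545 − 1)/0.7015 + (1.106 − 1)/0.4539 + (6.039 − 1)/37.76 = 2.570
NF = 10 log₁₀(2.570) = 4.10 dB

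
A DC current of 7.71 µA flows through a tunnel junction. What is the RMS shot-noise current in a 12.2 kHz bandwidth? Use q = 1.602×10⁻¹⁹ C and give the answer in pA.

174 pA

I_n = √(2qI·B)
2qI·B = 2 × 1.602×10⁻¹⁹ × 7.71×10⁻⁶ × 1.22×10⁴ = 3.01×10⁻²⁰ A²
I_n = √(3.01×10⁻²⁰) = 1.74×10⁻¹⁰ A = 174 pA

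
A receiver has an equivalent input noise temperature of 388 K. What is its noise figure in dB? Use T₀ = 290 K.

3.69 dB

F = 1 + T_e/T₀ = 1 + 388/290 = 2.33793
NF = 10 log₁₀(2.33793) = 3.69 dB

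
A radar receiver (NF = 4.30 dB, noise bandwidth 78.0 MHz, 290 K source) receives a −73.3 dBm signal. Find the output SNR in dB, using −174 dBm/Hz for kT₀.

17.5 dB

Noise floor: N = −174 + 10 log₁₀(B) + NF
10 log₁₀(7.80×10⁷) = 78.92 dB
N = −174 + 78.92 + 4.30 = −90.78 dBm
SNR = P_sig − N = −73.3 − (−90.78) = 17.48 dB → 17.5 dB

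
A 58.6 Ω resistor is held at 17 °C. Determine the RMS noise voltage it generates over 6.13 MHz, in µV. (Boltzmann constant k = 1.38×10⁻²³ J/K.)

T = 17 °C + 273.15 = 290.15 K
V_n = √(4kTRB)
4kTRB = 4 × 1.38×10⁻²³ × 290.15 × 5.86×10¹ × 6.13×10⁶ = 5.75×10⁻¹² V²
V_n = √(5.75×10⁻¹²) = 2.40×10⁻⁶ V = 2.40 µV

2.40 µV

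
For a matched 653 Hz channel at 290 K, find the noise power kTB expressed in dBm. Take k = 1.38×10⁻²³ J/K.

P_n = kTB = 1.38×10⁻²³ × 290 × 6.53×10² = 2.61×10⁻¹⁸ W
In dBm: 10 log₁₀(2.61×10⁻¹⁸ / 10⁻³) = −145.8 dBm

−145.8 dBm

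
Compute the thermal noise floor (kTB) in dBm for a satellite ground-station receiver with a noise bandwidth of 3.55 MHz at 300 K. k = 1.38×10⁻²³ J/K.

−108.3 dBm

P_n = kTB = 1.38×10⁻²³ × 300 × 3.55×10⁶ = 1.47×10⁻¹⁴ W
In dBm: 10 log₁₀(1.47×10⁻¹⁴ / 10⁻³) = −108.3 dBm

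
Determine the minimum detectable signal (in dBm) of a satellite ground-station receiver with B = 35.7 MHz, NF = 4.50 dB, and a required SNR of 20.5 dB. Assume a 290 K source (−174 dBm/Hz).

−73.5 dBm

Sensitivity = −174 + 10 log₁₀(B) + NF + SNR_min
= −174 + 75.53 + 4.50 + 20.5
= −73.47 dBm → −73.5 dBm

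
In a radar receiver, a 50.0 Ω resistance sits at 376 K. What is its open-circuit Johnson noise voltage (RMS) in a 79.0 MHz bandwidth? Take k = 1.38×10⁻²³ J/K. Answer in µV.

V_n = √(4kTRB)
4kTRB = 4 × 1.38×10⁻²³ × 376 × 5.00×10¹ × 7.90×10⁷ = 8.20×10⁻¹¹ V²
V_n = √(8.20×10⁻¹¹) = 9.05×10⁻⁶ V = 9.05 µV

9.05 µV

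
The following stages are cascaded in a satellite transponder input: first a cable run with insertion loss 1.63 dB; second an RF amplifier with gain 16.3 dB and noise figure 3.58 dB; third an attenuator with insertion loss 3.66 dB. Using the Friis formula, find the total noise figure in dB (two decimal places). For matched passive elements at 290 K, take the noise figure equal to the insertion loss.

Convert to linear (a loss of L dB is a gain of −L dB): F_i = 10^(NF_i/10), G_i = 10^(G_i,dB/10)
  Stage 1: F_1 = 10^(1.63/10) = 1.455, G_1 = 10^(−1.63/10) = 0.6871
  Stage 2: F_2 = 10^(3.58/10) = 2.280, G_2 = 10^(16.3/10) = 42.66
  Stage 3: F_3 = 10^(3.66/10) = 2.323, G_3 = 10^(−3.66/10) = 0.4305
Friis cascade:
  F = 1.455 + (2.280 − 1)/0.6871 + (2.323 − 1)/29.31 = 3.364
NF = 10 log₁₀(3.364) = 5.27 dB

5.27 dB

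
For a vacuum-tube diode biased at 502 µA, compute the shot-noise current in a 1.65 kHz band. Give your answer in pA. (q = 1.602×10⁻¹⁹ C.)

I_n = √(2qI·B)
2qI·B = 2 × 1.602×10⁻¹⁹ × 5.02×10⁻⁴ × 1.65×10³ = 2.65×10⁻¹⁹ A²
I_n = √(2.65×10⁻¹⁹) = 5.15×10⁻¹⁰ A = 515 pA

515 pA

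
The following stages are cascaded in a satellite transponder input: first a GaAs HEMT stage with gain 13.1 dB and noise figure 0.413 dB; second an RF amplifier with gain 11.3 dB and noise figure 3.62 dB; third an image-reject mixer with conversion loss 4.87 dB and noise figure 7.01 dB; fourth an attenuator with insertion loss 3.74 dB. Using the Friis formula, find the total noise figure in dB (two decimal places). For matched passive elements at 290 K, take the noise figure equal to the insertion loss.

0.77 dB

Convert to linear (a loss of L dB is a gain of −L dB): F_i = 10^(NF_i/10), G_i = 10^(G_i,dB/10)
  Stage 1: F_1 = 10^(0.413/10) = 1.100, G_1 = 10^(13.1/10) = 20.42
  Stage 2: F_2 = 10^(3.62/10) = 2.301, G_2 = 10^(11.3/10) = 13.49
  Stage 3: F_3 = 10^(7.01/10) = 5.023, G_3 = 10^(−4.87/10) = 0.3258
  Stage 4: F_4 = 10^(3.74/10) = 2.366, G_4 = 10^(−3.74/10) = 0.4227
Friis cascade:
  F = 1.100 + (2.301 − 1)/20.42 + (5.023 − 1)/275.4 + (2.366 − 1)/89.74 = 1.193
NF = 10 log₁₀(1.193) = 0.77 dB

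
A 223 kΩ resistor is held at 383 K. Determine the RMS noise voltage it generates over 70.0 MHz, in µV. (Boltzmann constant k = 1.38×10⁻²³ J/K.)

574 µV

V_n = √(4kTRB)
4kTRB = 4 × 1.38×10⁻²³ × 383 × 2.23×10⁵ × 7.00×10⁷ = 3.30×10⁻⁷ V²
V_n = √(3.30×10⁻⁷) = 5.74×10⁻⁴ V = 574 µV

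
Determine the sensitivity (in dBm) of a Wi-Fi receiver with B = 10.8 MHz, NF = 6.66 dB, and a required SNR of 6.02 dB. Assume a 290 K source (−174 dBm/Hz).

Sensitivity = −174 + 10 log₁₀(B) + NF + SNR_min
= −174 + 70.33 + 6.66 + 6.02
= −90.99 dBm → −91.0 dBm

−91.0 dBm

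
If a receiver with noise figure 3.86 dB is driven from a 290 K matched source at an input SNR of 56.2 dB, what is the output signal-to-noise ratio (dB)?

By definition F = SNR_in/SNR_out, so in dB: SNR_out = SNR_in − NF
SNR_out = 56.2 − 3.86 = 52.34 dB

52.34 dB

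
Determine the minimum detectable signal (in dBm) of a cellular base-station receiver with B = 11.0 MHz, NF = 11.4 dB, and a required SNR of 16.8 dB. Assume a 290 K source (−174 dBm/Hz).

Sensitivity = −174 + 10 log₁₀(B) + NF + SNR_min
= −174 + 70.41 + 11.4 + 16.8
= −75.39 dBm → −75.4 dBm

−75.4 dBm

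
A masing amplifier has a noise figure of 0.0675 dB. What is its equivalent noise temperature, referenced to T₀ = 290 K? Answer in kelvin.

4.54 K

F = 10^(0.0675/10) = 1.01566
T_e = (F − 1)·T₀ = (1.01566 − 1) × 290 = 4.54 K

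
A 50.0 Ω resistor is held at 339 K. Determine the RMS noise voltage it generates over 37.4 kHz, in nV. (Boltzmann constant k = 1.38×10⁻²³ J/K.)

V_n = √(4kTRB)
4kTRB = 4 × 1.38×10⁻²³ × 339 × 5.00×10¹ × 3.74×10⁴ = 3.50×10⁻¹⁴ V²
V_n = √(3.50×10⁻¹⁴) = 1.87×10⁻⁷ V = 187 nV

187 nV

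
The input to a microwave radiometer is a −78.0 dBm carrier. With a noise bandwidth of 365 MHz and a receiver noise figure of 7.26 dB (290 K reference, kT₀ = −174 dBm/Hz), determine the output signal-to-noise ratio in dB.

Noise floor: N = −174 + 10 log₁₀(B) + NF
10 log₁₀(3.65×10⁸) = 85.62 dB
N = −174 + 85.62 + 7.26 = −81.12 dBm
SNR = P_sig − N = −78.0 − (−81.12) = 3.12 dB → 3.1 dB

3.1 dB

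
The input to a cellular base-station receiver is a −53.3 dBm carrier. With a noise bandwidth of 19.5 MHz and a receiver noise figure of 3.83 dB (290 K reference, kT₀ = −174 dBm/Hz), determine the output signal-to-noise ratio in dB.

Noise floor: N = −174 + 10 log₁₀(B) + NF
10 log₁₀(1.95×10⁷) = 72.9 dB
N = −174 + 72.9 + 3.83 = −97.27 dBm
SNR = P_sig − N = −53.3 − (−97.27) = 43.97 dB → 44.0 dB

44.0 dB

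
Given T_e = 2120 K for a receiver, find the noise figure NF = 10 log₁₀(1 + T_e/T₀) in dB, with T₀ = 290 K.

F = 1 + T_e/T₀ = 1 + 2120/290 = 8.31034
NF = 10 log₁₀(8.31034) = 9.20 dB

9.20 dB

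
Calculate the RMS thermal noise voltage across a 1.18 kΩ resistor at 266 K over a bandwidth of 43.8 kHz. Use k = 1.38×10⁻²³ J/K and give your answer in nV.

V_n = √(4kTRB)
4kTRB = 4 × 1.38×10⁻²³ × 266 × 1.18×10³ × 4.38×10⁴ = 7.59×10⁻¹³ V²
V_n = √(7.59×10⁻¹³) = 8.71×10⁻⁷ V = 871 nV

871 nV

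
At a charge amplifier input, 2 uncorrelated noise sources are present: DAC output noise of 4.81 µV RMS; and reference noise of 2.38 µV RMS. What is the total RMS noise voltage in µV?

5.37 µV

Uncorrelated sources add in power (mean-square): V_tot = √(ΣV_i²)
V_tot = √[(4.81×10⁻⁶)² + (2.38×10⁻⁶)²] = 5.37×10⁻⁶ V = 5.37 µV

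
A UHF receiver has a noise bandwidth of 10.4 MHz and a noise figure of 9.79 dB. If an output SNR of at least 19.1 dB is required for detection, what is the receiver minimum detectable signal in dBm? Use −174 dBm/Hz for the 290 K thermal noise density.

−74.9 dBm

Sensitivity = −174 + 10 log₁₀(B) + NF + SNR_min
= −174 + 70.17 + 9.79 + 19.1
= −74.94 dBm → −74.9 dBm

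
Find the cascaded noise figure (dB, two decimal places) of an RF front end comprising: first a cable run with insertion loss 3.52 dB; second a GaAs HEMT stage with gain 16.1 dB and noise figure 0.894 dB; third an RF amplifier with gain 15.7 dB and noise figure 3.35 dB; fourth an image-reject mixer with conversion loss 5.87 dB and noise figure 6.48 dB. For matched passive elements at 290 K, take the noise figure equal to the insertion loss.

4.52 dB

Convert to linear (a loss of L dB is a gain of −L dB): F_i = 10^(NF_i/10), G_i = 10^(G_i,dB/10)
  Stage 1: F_1 = 10^(3.52/10) = 2.249, G_1 = 10^(−3.52/10) = 0.4446
  Stage 2: F_2 = 10^(0.894/10) = 1.229, G_2 = 10^(16.1/10) = 40.74
  Stage 3: F_3 = 10^(3.35/10) = 2.163, G_3 = 10^(15.7/10) = 37.15
  Stage 4: F_4 = 10^(6.48/10) = 4.446, G_4 = 10^(−5.87/10) = 0.2588
Friis cascade:
  F = 2.249 + (1.229 − 1)/0.4446 + (2.163 − 1)/18.11 + (4.446 − 1)/673.0 = 2.832
NF = 10 log₁₀(2.832) = 4.52 dB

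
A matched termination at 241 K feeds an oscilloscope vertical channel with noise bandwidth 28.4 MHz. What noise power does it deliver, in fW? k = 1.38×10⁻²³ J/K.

P_n = kTB = 1.38×10⁻²³ × 241 × 2.84×10⁷ = 9.45×10⁻¹⁴ W = 94.5 fW

94.5 fW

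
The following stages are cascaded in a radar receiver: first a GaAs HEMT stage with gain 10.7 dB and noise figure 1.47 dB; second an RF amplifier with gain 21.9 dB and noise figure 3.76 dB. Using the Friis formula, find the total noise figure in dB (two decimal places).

1.82 dB

Convert to linear (a loss of L dB is a gain of −L dB): F_i = 10^(NF_i/10), G_i = 10^(G_i,dB/10)
  Stage 1: F_1 = 10^(1.47/10) = 1.403, G_1 = 10^(10.7/10) = 11.75
  Stage 2: F_2 = 10^(3.76/10) = 2.377, G_2 = 10^(21.9/10) = 154.9
Friis cascade:
  F = 1.403 + (2.377 − 1)/11.75 = 1.520
NF = 10 log₁₀(1.520) = 1.82 dB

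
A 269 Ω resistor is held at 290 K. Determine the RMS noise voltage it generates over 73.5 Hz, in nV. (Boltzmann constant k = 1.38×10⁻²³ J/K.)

17.8 nV

V_n = √(4kTRB)
4kTRB = 4 × 1.38×10⁻²³ × 290 × 2.69×10² × 7.35×10¹ = 3.17×10⁻¹⁶ V²
V_n = √(3.17×10⁻¹⁶) = 1.78×10⁻⁸ V = 17.8 nV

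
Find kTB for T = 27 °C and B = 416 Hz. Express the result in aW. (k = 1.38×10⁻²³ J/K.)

T = 27 °C + 273.15 = 300.15 K
P_n = kTB = 1.38×10⁻²³ × 300.15 × 4.16×10² = 1.72×10⁻¹⁸ W = 1.72 aW

1.72 aW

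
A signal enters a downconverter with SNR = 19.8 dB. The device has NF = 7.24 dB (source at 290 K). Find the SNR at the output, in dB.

By definition F = SNR_in/SNR_out, so in dB: SNR_out = SNR_in − NF
SNR_out = 19.8 − 7.24 = 12.56 dB

12.56 dB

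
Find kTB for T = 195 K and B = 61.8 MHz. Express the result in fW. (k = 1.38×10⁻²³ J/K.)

P_n = kTB = 1.38×10⁻²³ × 195 × 6.18×10⁷ = 1.66×10⁻¹³ W = 166 fW

166 fW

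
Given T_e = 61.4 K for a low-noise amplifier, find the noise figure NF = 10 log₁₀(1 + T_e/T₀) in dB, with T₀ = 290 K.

F = 1 + T_e/T₀ = 1 + 61.4/290 = 1.21172
NF = 10 log₁₀(1.21172) = 0.834 dB

0.834 dB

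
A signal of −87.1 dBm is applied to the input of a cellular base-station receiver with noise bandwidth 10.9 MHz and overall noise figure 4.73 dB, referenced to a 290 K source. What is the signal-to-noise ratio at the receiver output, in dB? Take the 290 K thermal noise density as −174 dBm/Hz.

11.8 dB

Noise floor: N = −174 + 10 log₁₀(B) + NF
10 log₁₀(1.09×10⁷) = 70.37 dB
N = −174 + 70.37 + 4.73 = −98.90 dBm
SNR = P_sig − N = −87.1 − (−98.90) = 11.80 dB → 11.8 dB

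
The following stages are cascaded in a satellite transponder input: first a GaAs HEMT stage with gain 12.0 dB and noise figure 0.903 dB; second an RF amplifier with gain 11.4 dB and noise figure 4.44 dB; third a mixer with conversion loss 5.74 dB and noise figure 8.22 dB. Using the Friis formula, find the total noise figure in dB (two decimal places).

1.36 dB

Convert to linear (a loss of L dB is a gain of −L dB): F_i = 10^(NF_i/10), G_i = 10^(G_i,dB/10)
  Stage 1: F_1 = 10^(0.903/10) = 1.231, G_1 = 10^(12.0/10) = 15.85
  Stage 2: F_2 = 10^(4.44/10) = 2.780, G_2 = 10^(11.4/10) = 13.80
  Stage 3: F_3 = 10^(8.22/10) = 6.637, G_3 = 10^(−5.74/10) = 0.2667
Friis cascade:
  F = 1.231 + (2.780 − 1)/15.85 + (6.637 − 1)/218.8 = 1.369
NF = 10 log₁₀(1.369) = 1.36 dB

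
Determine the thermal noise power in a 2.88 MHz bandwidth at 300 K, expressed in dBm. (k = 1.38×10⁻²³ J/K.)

P_n = kTB = 1.38×10⁻²³ × 300 × 2.88×10⁶ = 1.19×10⁻¹⁴ W
In dBm: 10 log₁₀(1.19×10⁻¹⁴ / 10⁻³) = −109.2 dBm

−109.2 dBm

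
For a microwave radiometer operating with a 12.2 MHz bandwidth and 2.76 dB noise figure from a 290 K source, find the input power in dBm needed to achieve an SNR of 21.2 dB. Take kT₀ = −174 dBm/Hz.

−79.2 dBm

Sensitivity = −174 + 10 log₁₀(B) + NF + SNR_min
= −174 + 70.86 + 2.76 + 21.2
= −79.18 dBm → −79.2 dBm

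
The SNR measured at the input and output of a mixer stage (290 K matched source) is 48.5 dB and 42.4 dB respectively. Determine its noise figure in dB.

6.1 dB

NF (dB) = SNR_in(dB) − SNR_out(dB) when the source is at T₀
NF = 48.5 − 42.4 = 6.1 dB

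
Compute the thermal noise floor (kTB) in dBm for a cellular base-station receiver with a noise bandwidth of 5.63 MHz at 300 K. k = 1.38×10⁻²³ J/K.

P_n = kTB = 1.38×10⁻²³ × 300 × 5.63×10⁶ = 2.33×10⁻¹⁴ W
In dBm: 10 log₁₀(2.33×10⁻¹⁴ / 10⁻³) = −106.3 dBm

−106.3 dBm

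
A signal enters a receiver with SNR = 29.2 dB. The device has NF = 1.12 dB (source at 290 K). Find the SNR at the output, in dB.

By definition F = SNR_in/SNR_out, so in dB: SNR_out = SNR_in − NF
SNR_out = 29.2 − 1.12 = 28.08 dB

28.08 dB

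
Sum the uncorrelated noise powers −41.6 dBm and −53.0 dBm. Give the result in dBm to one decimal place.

Convert to linear, add, convert back:
P₁ = 6.92×10⁻⁸ W, P₂ = 5.01×10⁻⁹ W
P_tot = 7.42×10⁻⁸ W → 10 log₁₀(P_tot / 10⁻³) = −41.3 dBm

−41.3 dBm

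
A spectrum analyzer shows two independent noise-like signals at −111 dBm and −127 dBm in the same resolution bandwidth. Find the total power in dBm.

−110.9 dBm

Convert to linear, add, convert back:
P₁ = 7.94×10⁻¹⁵ W, P₂ = 2.00×10⁻¹⁶ W
P_tot = 8.14×10⁻¹⁵ W → 10 log₁₀(P_tot / 10⁻³) = −110.9 dBm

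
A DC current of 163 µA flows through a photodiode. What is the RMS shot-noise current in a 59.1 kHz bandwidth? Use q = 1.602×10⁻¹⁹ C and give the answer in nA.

I_n = √(2qI·B)
2qI·B = 2 × 1.602×10⁻¹⁹ × 1.63×10⁻⁴ × 5.91×10⁴ = 3.09×10⁻¹⁸ A²
I_n = √(3.09×10⁻¹⁸) = 1.76×10⁻⁹ A = 1.76 nA

1.76 nA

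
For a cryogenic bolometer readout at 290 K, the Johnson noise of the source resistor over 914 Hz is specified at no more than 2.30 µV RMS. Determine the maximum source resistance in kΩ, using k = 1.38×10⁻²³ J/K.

362 kΩ

Johnson–Nyquist: V_n = √(4kTRB) ⇒ R = V_n² / (4kTB)
4kTB = 4 × 1.38×10⁻²³ × 290 × 9.14×10² = 1.46×10⁻¹⁷
R = (2.30×10⁻⁶)² / 1.46×10⁻¹⁷ = 3.62×10⁵ Ω = 362 kΩ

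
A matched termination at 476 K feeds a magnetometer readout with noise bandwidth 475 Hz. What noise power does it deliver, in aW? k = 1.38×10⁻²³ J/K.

3.12 aW

P_n = kTB = 1.38×10⁻²³ × 476 × 4.75×10² = 3.12×10⁻¹⁸ W = 3.12 aW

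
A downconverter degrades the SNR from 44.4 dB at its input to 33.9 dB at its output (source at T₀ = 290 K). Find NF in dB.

NF (dB) = SNR_in(dB) − SNR_out(dB) when the source is at T₀
NF = 44.4 − 33.9 = 10.5 dB

10.5 dB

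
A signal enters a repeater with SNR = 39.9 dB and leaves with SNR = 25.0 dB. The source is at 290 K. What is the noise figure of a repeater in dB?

NF (dB) = SNR_in(dB) − SNR_out(dB) when the source is at T₀
NF = 39.9 − 25.0 = 14.9 dB

14.9 dB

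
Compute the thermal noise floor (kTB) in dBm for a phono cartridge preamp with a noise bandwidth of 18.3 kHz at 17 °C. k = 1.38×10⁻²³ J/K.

−131.4 dBm

T = 17 °C + 273.15 = 290.15 K
P_n = kTB = 1.38×10⁻²³ × 290.15 × 1.83×10⁴ = 7.33×10⁻¹⁷ W
In dBm: 10 log₁₀(7.33×10⁻¹⁷ / 10⁻³) = −131.4 dBm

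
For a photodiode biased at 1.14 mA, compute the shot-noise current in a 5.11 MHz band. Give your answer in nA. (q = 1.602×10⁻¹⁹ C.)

43.2 nA

I_n = √(2qI·B)
2qI·B = 2 × 1.602×10⁻¹⁹ × 1.14×10⁻³ × 5.11×10⁶ = 1.87×10⁻¹⁵ A²
I_n = √(1.87×10⁻¹⁵) = 4.32×10⁻⁸ A = 43.2 nA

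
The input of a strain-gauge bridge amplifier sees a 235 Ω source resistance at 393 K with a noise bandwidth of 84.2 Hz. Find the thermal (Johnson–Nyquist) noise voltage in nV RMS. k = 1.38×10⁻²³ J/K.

20.7 nV

V_n = √(4kTRB)
4kTRB = 4 × 1.38×10⁻²³ × 393 × 2.35×10² × 8.42×10¹ = 4.29×10⁻¹⁶ V²
V_n = √(4.29×10⁻¹⁶) = 2.07×10⁻⁸ V = 20.7 nV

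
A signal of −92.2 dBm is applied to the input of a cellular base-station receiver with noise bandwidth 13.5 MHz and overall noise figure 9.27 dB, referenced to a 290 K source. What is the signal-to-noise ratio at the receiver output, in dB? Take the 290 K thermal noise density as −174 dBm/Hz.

Noise floor: N = −174 + 10 log₁₀(B) + NF
10 log₁₀(1.35×10⁷) = 71.3 dB
N = −174 + 71.3 + 9.27 = −93.43 dBm
SNR = P_sig − N = −92.2 − (−93.43) = 1.23 dB → 1.2 dB

1.2 dB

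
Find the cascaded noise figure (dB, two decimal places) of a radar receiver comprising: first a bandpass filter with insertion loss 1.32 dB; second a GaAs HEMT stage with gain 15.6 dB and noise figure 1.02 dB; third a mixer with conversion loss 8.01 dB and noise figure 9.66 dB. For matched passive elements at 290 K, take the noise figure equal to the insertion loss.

Convert to linear (a loss of L dB is a gain of −L dB): F_i = 10^(NF_i/10), G_i = 10^(G_i,dB/10)
  Stage 1: F_1 = 10^(1.32/10) = 1.355, G_1 = 10^(−1.32/10) = 0.7379
  Stage 2: F_2 = 10^(1.02/10) = 1.265, G_2 = 10^(15.6/10) = 36.31
  Stage 3: F_3 = 10^(9.66/10) = 9.247, G_3 = 10^(−8.01/10) = 0.1581
Friis cascade:
  F = 1.355 + (1.265 − 1)/0.7379 + (9.247 − 1)/26.79 = 2.022
NF = 10 log₁₀(2.022) = 3.06 dB

3.06 dB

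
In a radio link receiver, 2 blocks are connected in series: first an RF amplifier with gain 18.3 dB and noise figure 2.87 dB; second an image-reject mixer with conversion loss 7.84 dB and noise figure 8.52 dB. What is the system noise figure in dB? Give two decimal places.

3.07 dB

Convert to linear (a loss of L dB is a gain of −L dB): F_i = 10^(NF_i/10), G_i = 10^(G_i,dB/10)
  Stage 1: F_1 = 10^(2.87/10) = 1.936, G_1 = 10^(18.3/10) = 67.61
  Stage 2: F_2 = 10^(8.52/10) = 7.112, G_2 = 10^(−7.84/10) = 0.1644
Friis cascade:
  F = 1.936 + (7.112 − 1)/67.61 = 2.027
NF = 10 log₁₀(2.027) = 3.07 dB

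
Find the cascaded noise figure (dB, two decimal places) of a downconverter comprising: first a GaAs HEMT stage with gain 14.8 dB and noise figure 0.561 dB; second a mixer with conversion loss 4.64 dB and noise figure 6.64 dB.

1.00 dB

Convert to linear (a loss of L dB is a gain of −L dB): F_i = 10^(NF_i/10), G_i = 10^(G_i,dB/10)
  Stage 1: F_1 = 10^(0.561/10) = 1.138, G_1 = 10^(14.8/10) = 30.20
  Stage 2: F_2 = 10^(6.64/10) = 4.613, G_2 = 10^(−4.64/10) = 0.3436
Friis cascade:
  F = 1.138 + (4.613 − 1)/30.20 = 1.258
NF = 10 log₁₀(1.258) = 1.00 dB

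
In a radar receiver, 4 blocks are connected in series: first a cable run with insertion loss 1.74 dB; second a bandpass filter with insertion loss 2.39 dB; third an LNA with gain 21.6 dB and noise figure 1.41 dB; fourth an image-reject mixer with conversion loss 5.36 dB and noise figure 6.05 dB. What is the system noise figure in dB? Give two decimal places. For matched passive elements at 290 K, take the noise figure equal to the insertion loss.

Convert to linear (a loss of L dB is a gain of −L dB): F_i = 10^(NF_i/10), G_i = 10^(G_i,dB/10)
  Stage 1: F_1 = 10^(1.74/10) = 1.493, G_1 = 10^(−1.74/10) = 0.6699
  Stage 2: F_2 = 10^(2.39/10) = 1.734, G_2 = 10^(−2.39/10) = 0.5768
  Stage 3: F_3 = 10^(1.41/10) = 1.384, G_3 = 10^(21.6/10) = 144.5
  Stage 4: F_4 = 10^(6.05/10) = 4.027, G_4 = 10^(−5.36/10) = 0.2911
Friis cascade:
  F = 1.493 + (1.734 − 1)/0.6699 + (1.384 − 1)/0.3864 + (4.027 − 1)/55.85 = 3.635
NF = 10 log₁₀(3.635) = 5.61 dB

5.61 dB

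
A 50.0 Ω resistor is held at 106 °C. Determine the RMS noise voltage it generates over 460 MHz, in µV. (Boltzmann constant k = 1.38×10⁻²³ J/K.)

T = 106 °C + 273.15 = 379.15 K
V_n = √(4kTRB)
4kTRB = 4 × 1.38×10⁻²³ × 379.15 × 5.00×10¹ × 4.60×10⁸ = 4.81×10⁻¹⁰ V²
V_n = √(4.81×10⁻¹⁰) = 2.19×10⁻⁵ V = 21.9 µV

21.9 µV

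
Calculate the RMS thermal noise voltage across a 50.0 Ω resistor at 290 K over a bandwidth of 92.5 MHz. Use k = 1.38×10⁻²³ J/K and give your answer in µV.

V_n = √(4kTRB)
4kTRB = 4 × 1.38×10⁻²³ × 290 × 5.00×10¹ × 9.25×10⁷ = 7.40×10⁻¹¹ V²
V_n = √(7.40×10⁻¹¹) = 8.60×10⁻⁶ V = 8.60 µV

8.60 µV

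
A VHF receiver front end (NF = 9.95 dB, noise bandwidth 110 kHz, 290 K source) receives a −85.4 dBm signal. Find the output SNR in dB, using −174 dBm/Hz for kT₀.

Noise floor: N = −174 + 10 log₁₀(B) + NF
10 log₁₀(1.10×10⁵) = 50.41 dB
N = −174 + 50.41 + 9.95 = −113.64 dBm
SNR = P_sig − N = −85.4 − (−113.64) = 28.24 dB → 28.2 dB

28.2 dB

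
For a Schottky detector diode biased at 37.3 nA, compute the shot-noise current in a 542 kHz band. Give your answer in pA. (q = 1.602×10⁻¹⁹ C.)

I_n = √(2qI·B)
2qI·B = 2 × 1.602×10⁻¹⁹ × 3.73×10⁻⁸ × 5.42×10⁵ = 6.48×10⁻²¹ A²
I_n = √(6.48×10⁻²¹) = 8.05×10⁻¹¹ A = 80.5 pA

80.5 pA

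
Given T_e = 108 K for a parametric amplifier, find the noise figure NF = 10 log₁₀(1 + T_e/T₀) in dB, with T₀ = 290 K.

1.37 dB

F = 1 + T_e/T₀ = 1 + 108/290 = 1.37241
NF = 10 log₁₀(1.37241) = 1.37 dB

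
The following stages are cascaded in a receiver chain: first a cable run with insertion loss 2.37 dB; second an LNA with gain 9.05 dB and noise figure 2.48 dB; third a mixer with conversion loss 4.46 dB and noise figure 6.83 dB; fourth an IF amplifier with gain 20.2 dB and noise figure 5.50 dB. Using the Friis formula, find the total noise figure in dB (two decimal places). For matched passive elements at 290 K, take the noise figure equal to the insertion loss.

Convert to linear (a loss of L dB is a gain of −L dB): F_i = 10^(NF_i/10), G_i = 10^(G_i,dB/10)
  Stage 1: F_1 = 10^(2.37/10) = 1.726, G_1 = 10^(−2.37/10) = 0.5794
  Stage 2: F_2 = 10^(2.48/10) = 1.770, G_2 = 10^(9.05/10) = 8.035
  Stage 3: F_3 = 10^(6.83/10) = 4.819, G_3 = 10^(−4.46/10) = 0.3581
  Stage 4: F_4 = 10^(5.50/10) = 3.548, G_4 = 10^(20.2/10) = 104.7
Friis cascade:
  F = 1.726 + (1.770 − 1)/0.5794 + (4.819 − 1)/4.656 + (3.548 − 1)/1.667 = 5.404
NF = 10 log₁₀(5.404) = 7.33 dB

7.33 dB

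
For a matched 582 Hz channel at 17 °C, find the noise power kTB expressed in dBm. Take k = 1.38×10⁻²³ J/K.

−146.3 dBm

T = 17 °C + 273.15 = 290.15 K
P_n = kTB = 1.38×10⁻²³ × 290.15 × 5.82×10² = 2.33×10⁻¹⁸ W
In dBm: 10 log₁₀(2.33×10⁻¹⁸ / 10⁻³) = −146.3 dBm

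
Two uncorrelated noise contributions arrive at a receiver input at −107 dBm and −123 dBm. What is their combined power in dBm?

Convert to linear, add, convert back:
P₁ = 2.00×10⁻¹⁴ W, P₂ = 5.01×10⁻¹⁶ W
P_tot = 2.05×10⁻¹⁴ W → 10 log₁₀(P_tot / 10⁻³) = −106.9 dBm

−106.9 dBm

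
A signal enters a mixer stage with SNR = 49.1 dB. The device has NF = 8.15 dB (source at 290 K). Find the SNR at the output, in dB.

40.95 dB

By definition F = SNR_in/SNR_out, so in dB: SNR_out = SNR_in − NF
SNR_out = 49.1 − 8.15 = 40.95 dB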